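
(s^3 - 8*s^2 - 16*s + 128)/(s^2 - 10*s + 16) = (s^2 - 16)/(s - 2)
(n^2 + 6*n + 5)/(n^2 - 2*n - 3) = (n + 5)/(n - 3)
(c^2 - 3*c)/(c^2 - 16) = c*(c - 3)/(c^2 - 16)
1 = 1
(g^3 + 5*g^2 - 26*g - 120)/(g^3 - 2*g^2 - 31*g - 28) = (g^2 + g - 30)/(g^2 - 6*g - 7)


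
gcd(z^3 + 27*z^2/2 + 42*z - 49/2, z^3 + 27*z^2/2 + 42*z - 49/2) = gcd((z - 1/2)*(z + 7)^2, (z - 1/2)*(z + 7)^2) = z^3 + 27*z^2/2 + 42*z - 49/2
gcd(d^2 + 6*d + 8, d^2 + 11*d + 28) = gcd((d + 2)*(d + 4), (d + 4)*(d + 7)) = d + 4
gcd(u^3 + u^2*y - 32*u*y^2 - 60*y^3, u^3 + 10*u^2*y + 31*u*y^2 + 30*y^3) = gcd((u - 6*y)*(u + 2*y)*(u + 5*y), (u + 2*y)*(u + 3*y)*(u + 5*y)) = u^2 + 7*u*y + 10*y^2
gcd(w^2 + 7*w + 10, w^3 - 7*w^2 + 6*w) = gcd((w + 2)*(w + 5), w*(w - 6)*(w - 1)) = 1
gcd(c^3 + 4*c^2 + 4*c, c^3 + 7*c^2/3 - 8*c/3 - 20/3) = c^2 + 4*c + 4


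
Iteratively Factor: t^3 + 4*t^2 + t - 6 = (t + 3)*(t^2 + t - 2) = (t + 2)*(t + 3)*(t - 1)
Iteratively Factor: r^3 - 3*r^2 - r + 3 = (r - 3)*(r^2 - 1) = (r - 3)*(r - 1)*(r + 1)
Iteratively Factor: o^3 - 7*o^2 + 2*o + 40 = (o - 5)*(o^2 - 2*o - 8) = (o - 5)*(o + 2)*(o - 4)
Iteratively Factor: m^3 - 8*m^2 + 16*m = (m - 4)*(m^2 - 4*m) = m*(m - 4)*(m - 4)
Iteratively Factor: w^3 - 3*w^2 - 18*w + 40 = (w - 2)*(w^2 - w - 20) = (w - 5)*(w - 2)*(w + 4)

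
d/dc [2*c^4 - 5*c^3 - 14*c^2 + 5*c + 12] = 8*c^3 - 15*c^2 - 28*c + 5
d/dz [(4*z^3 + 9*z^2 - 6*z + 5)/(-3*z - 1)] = 3*(-8*z^3 - 13*z^2 - 6*z + 7)/(9*z^2 + 6*z + 1)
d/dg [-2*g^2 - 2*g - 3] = -4*g - 2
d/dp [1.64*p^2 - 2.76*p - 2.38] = 3.28*p - 2.76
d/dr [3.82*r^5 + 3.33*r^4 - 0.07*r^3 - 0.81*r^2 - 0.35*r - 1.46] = 19.1*r^4 + 13.32*r^3 - 0.21*r^2 - 1.62*r - 0.35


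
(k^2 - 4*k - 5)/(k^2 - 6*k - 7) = (k - 5)/(k - 7)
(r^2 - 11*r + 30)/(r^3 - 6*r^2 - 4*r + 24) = (r - 5)/(r^2 - 4)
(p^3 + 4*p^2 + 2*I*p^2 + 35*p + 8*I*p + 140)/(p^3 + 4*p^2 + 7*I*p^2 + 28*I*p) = (p - 5*I)/p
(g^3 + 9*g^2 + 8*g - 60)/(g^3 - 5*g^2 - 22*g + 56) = (g^2 + 11*g + 30)/(g^2 - 3*g - 28)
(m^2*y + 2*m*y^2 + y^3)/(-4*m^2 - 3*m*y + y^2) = y*(m + y)/(-4*m + y)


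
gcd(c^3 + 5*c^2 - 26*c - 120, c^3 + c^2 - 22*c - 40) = c^2 - c - 20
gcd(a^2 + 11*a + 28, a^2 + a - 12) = a + 4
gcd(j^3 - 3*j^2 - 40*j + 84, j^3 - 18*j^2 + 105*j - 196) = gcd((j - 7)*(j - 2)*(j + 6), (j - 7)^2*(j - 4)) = j - 7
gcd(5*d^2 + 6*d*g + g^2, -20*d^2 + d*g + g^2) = 5*d + g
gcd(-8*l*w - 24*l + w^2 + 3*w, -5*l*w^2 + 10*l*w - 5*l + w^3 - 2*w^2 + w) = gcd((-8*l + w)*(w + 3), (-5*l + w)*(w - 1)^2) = 1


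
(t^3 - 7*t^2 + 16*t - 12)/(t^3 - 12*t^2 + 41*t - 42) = (t - 2)/(t - 7)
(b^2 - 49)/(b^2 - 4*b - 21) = (b + 7)/(b + 3)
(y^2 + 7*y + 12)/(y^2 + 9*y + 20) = (y + 3)/(y + 5)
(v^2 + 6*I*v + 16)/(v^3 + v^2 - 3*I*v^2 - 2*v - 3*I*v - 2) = (v + 8*I)/(v^2 + v*(1 - I) - I)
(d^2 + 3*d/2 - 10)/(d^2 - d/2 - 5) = (d + 4)/(d + 2)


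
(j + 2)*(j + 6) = j^2 + 8*j + 12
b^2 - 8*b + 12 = (b - 6)*(b - 2)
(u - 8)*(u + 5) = u^2 - 3*u - 40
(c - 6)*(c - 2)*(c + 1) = c^3 - 7*c^2 + 4*c + 12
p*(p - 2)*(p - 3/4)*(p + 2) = p^4 - 3*p^3/4 - 4*p^2 + 3*p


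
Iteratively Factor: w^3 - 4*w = (w + 2)*(w^2 - 2*w) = (w - 2)*(w + 2)*(w)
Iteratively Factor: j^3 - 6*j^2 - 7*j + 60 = (j + 3)*(j^2 - 9*j + 20) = (j - 4)*(j + 3)*(j - 5)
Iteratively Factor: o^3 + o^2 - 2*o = (o - 1)*(o^2 + 2*o) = (o - 1)*(o + 2)*(o)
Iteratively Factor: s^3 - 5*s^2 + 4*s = (s - 1)*(s^2 - 4*s) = s*(s - 1)*(s - 4)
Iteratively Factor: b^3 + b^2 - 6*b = (b - 2)*(b^2 + 3*b) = (b - 2)*(b + 3)*(b)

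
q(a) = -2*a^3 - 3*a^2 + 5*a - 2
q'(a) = -6*a^2 - 6*a + 5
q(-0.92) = -7.58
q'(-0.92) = 5.44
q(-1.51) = -9.50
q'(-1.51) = 0.38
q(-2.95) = 8.49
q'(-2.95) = -29.52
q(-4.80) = 126.06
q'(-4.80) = -104.44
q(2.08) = -22.58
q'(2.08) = -33.44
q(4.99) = -300.25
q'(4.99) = -174.34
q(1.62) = -10.28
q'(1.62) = -20.47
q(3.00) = -68.00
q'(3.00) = -67.00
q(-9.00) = 1168.00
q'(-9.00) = -427.00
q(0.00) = -2.00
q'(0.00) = 5.00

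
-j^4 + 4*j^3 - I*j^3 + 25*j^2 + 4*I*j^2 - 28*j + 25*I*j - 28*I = (j - 7)*(j + 4)*(-I*j + 1)*(-I*j + I)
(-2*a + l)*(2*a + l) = -4*a^2 + l^2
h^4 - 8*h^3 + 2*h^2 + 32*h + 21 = (h - 7)*(h - 3)*(h + 1)^2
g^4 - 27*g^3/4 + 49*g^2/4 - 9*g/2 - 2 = (g - 4)*(g - 2)*(g - 1)*(g + 1/4)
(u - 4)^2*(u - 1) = u^3 - 9*u^2 + 24*u - 16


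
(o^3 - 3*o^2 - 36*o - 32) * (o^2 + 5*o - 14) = o^5 + 2*o^4 - 65*o^3 - 170*o^2 + 344*o + 448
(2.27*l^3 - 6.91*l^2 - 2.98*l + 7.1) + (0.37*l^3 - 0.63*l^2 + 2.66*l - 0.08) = 2.64*l^3 - 7.54*l^2 - 0.32*l + 7.02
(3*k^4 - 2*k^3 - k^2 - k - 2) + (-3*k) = 3*k^4 - 2*k^3 - k^2 - 4*k - 2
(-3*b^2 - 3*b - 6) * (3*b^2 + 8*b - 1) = -9*b^4 - 33*b^3 - 39*b^2 - 45*b + 6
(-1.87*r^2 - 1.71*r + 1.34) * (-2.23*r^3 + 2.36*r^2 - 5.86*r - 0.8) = 4.1701*r^5 - 0.5999*r^4 + 3.9344*r^3 + 14.679*r^2 - 6.4844*r - 1.072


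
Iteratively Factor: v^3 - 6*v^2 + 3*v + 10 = (v - 5)*(v^2 - v - 2) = (v - 5)*(v - 2)*(v + 1)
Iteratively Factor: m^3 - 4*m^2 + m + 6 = (m - 3)*(m^2 - m - 2) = (m - 3)*(m - 2)*(m + 1)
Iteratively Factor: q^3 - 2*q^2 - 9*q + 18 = (q - 2)*(q^2 - 9) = (q - 2)*(q + 3)*(q - 3)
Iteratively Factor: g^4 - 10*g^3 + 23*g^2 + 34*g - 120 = (g - 5)*(g^3 - 5*g^2 - 2*g + 24) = (g - 5)*(g - 3)*(g^2 - 2*g - 8) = (g - 5)*(g - 4)*(g - 3)*(g + 2)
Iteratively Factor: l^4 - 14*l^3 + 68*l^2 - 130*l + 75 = (l - 1)*(l^3 - 13*l^2 + 55*l - 75) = (l - 3)*(l - 1)*(l^2 - 10*l + 25) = (l - 5)*(l - 3)*(l - 1)*(l - 5)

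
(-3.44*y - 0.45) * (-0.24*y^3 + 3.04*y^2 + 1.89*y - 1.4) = 0.8256*y^4 - 10.3496*y^3 - 7.8696*y^2 + 3.9655*y + 0.63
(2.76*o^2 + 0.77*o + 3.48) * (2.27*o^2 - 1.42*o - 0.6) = 6.2652*o^4 - 2.1713*o^3 + 5.1502*o^2 - 5.4036*o - 2.088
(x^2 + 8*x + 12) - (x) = x^2 + 7*x + 12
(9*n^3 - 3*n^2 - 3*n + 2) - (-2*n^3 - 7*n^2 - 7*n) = 11*n^3 + 4*n^2 + 4*n + 2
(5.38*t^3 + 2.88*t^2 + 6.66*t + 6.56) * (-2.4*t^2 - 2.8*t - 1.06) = -12.912*t^5 - 21.976*t^4 - 29.7508*t^3 - 37.4448*t^2 - 25.4276*t - 6.9536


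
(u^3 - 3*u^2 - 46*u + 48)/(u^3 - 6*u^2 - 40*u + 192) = (u - 1)/(u - 4)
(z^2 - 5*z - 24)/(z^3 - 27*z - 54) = (z - 8)/(z^2 - 3*z - 18)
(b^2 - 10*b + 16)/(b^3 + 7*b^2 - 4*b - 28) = (b - 8)/(b^2 + 9*b + 14)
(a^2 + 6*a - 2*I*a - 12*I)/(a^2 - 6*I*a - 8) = (a + 6)/(a - 4*I)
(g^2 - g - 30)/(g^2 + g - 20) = (g - 6)/(g - 4)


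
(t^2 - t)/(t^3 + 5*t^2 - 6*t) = 1/(t + 6)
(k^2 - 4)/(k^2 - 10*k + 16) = (k + 2)/(k - 8)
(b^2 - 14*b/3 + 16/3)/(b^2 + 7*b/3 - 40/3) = (b - 2)/(b + 5)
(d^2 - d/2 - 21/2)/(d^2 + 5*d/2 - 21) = (d + 3)/(d + 6)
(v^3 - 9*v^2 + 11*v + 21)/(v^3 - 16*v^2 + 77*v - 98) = (v^2 - 2*v - 3)/(v^2 - 9*v + 14)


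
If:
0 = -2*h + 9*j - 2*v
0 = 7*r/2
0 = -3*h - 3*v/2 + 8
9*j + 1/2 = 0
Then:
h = 67/12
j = -1/18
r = 0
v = -35/6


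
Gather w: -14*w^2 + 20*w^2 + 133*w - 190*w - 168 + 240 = 6*w^2 - 57*w + 72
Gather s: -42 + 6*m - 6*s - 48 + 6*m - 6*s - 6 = 12*m - 12*s - 96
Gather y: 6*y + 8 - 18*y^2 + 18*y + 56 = -18*y^2 + 24*y + 64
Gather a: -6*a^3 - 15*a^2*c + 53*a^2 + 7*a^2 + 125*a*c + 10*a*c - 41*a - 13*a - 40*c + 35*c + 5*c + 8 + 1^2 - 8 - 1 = -6*a^3 + a^2*(60 - 15*c) + a*(135*c - 54)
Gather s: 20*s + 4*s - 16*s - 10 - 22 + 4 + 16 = 8*s - 12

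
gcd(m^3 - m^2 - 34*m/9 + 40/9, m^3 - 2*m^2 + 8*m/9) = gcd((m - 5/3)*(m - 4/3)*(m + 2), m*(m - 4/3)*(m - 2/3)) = m - 4/3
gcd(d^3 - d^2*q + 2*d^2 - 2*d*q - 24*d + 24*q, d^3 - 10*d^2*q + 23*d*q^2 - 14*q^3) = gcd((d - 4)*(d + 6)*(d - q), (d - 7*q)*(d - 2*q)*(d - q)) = -d + q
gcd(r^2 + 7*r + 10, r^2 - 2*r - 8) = r + 2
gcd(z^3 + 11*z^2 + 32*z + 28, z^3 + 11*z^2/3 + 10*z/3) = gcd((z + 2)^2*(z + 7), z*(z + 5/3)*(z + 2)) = z + 2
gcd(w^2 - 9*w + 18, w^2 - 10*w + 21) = w - 3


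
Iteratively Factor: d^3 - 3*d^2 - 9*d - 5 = (d + 1)*(d^2 - 4*d - 5) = (d + 1)^2*(d - 5)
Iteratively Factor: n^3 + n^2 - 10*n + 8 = (n + 4)*(n^2 - 3*n + 2) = (n - 1)*(n + 4)*(n - 2)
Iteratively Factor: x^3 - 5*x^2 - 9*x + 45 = (x + 3)*(x^2 - 8*x + 15) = (x - 5)*(x + 3)*(x - 3)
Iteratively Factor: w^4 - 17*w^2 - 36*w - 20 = (w - 5)*(w^3 + 5*w^2 + 8*w + 4) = (w - 5)*(w + 2)*(w^2 + 3*w + 2) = (w - 5)*(w + 1)*(w + 2)*(w + 2)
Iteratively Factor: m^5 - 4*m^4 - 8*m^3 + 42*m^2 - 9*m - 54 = (m - 2)*(m^4 - 2*m^3 - 12*m^2 + 18*m + 27) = (m - 2)*(m + 1)*(m^3 - 3*m^2 - 9*m + 27) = (m - 3)*(m - 2)*(m + 1)*(m^2 - 9) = (m - 3)^2*(m - 2)*(m + 1)*(m + 3)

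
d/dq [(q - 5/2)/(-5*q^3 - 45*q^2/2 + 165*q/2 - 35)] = (8*q^3 - 12*q^2 - 90*q + 137)/(5*(4*q^6 + 36*q^5 - 51*q^4 - 538*q^3 + 1341*q^2 - 924*q + 196))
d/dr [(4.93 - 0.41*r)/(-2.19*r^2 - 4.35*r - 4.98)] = (-0.8979*r^2 + 21.5934*r + 23.4873)/(4.7961*r^4 + 19.053*r^3 + 40.7349*r^2 + 43.326*r + 24.8004)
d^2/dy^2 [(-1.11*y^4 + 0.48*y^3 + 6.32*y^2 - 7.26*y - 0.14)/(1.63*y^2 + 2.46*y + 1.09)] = (-5.898318*y^6 - 26.705268*y^5 - 52.136478*y^4 - 132.77982*y^3 - 77.70732*y^2 + 77.446548*y + 52.75454)/(4.330747*y^6 + 19.607922*y^5 + 38.280387*y^4 + 41.111028*y^3 + 25.598541*y^2 + 8.768178*y + 1.295029)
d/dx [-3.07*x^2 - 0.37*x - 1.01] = -6.14*x - 0.37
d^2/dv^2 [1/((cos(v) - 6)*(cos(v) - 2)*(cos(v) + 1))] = (12*sin(v)^6 + 112*sin(v)^4*cos(v) - 228*sin(v)^4 - 304*sin(v)^2*cos(v) + 454*sin(v)^2 + 3*cos(v)^6 - 35*cos(v)^5 - 38)/((cos(v) - 6)^3*(cos(v) - 2)^3*(cos(v) + 1)^3)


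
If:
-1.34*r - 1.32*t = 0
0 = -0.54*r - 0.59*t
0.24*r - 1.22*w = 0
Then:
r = 0.00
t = 0.00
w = 0.00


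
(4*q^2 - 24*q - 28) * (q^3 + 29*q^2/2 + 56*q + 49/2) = 4*q^5 + 34*q^4 - 152*q^3 - 1652*q^2 - 2156*q - 686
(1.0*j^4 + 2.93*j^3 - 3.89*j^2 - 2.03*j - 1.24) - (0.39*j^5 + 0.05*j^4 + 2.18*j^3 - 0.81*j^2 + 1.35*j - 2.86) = -0.39*j^5 + 0.95*j^4 + 0.75*j^3 - 3.08*j^2 - 3.38*j + 1.62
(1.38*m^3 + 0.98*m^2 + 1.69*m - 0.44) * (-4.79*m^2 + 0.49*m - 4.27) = -6.6102*m^5 - 4.018*m^4 - 13.5075*m^3 - 1.2489*m^2 - 7.4319*m + 1.8788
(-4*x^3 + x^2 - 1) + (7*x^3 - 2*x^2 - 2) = 3*x^3 - x^2 - 3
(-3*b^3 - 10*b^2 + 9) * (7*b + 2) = -21*b^4 - 76*b^3 - 20*b^2 + 63*b + 18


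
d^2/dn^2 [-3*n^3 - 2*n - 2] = -18*n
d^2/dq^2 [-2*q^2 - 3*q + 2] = -4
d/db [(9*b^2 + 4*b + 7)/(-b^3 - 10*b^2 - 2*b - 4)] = (9*b^4 + 8*b^3 + 43*b^2 + 68*b - 2)/(b^6 + 20*b^5 + 104*b^4 + 48*b^3 + 84*b^2 + 16*b + 16)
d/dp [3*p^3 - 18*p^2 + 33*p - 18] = 9*p^2 - 36*p + 33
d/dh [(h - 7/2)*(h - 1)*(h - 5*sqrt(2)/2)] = 3*h^2 - 9*h - 5*sqrt(2)*h + 7/2 + 45*sqrt(2)/4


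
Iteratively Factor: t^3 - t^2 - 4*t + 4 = (t - 2)*(t^2 + t - 2) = (t - 2)*(t + 2)*(t - 1)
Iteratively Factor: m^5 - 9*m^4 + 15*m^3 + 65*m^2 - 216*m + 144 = (m - 1)*(m^4 - 8*m^3 + 7*m^2 + 72*m - 144) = (m - 4)*(m - 1)*(m^3 - 4*m^2 - 9*m + 36) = (m - 4)^2*(m - 1)*(m^2 - 9) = (m - 4)^2*(m - 1)*(m + 3)*(m - 3)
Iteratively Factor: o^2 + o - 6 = (o - 2)*(o + 3)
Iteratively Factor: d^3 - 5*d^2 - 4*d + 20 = (d + 2)*(d^2 - 7*d + 10) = (d - 2)*(d + 2)*(d - 5)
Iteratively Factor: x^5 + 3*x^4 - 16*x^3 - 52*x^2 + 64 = (x - 4)*(x^4 + 7*x^3 + 12*x^2 - 4*x - 16) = (x - 4)*(x + 2)*(x^3 + 5*x^2 + 2*x - 8) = (x - 4)*(x + 2)*(x + 4)*(x^2 + x - 2) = (x - 4)*(x + 2)^2*(x + 4)*(x - 1)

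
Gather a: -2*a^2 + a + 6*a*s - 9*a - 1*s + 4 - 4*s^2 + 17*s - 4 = -2*a^2 + a*(6*s - 8) - 4*s^2 + 16*s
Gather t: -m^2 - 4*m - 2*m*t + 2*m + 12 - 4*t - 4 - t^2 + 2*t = -m^2 - 2*m - t^2 + t*(-2*m - 2) + 8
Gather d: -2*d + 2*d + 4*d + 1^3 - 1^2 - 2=4*d - 2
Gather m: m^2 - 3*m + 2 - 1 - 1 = m^2 - 3*m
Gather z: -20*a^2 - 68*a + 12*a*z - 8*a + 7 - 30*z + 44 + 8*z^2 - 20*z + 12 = -20*a^2 - 76*a + 8*z^2 + z*(12*a - 50) + 63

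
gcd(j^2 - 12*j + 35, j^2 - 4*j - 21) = j - 7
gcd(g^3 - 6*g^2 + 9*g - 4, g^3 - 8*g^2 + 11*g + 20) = g - 4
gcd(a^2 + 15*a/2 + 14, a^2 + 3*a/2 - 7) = a + 7/2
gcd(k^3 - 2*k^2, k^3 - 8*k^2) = k^2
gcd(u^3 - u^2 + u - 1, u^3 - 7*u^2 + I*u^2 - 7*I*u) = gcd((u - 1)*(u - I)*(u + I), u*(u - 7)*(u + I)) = u + I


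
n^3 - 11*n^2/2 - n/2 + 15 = (n - 5)*(n - 2)*(n + 3/2)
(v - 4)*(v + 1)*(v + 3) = v^3 - 13*v - 12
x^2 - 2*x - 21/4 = (x - 7/2)*(x + 3/2)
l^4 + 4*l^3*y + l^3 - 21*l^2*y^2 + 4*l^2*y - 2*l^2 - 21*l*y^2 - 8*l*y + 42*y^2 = (l - 1)*(l + 2)*(l - 3*y)*(l + 7*y)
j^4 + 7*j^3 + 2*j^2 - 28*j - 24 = (j - 2)*(j + 1)*(j + 2)*(j + 6)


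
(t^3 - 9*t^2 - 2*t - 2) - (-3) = t^3 - 9*t^2 - 2*t + 1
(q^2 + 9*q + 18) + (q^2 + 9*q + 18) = 2*q^2 + 18*q + 36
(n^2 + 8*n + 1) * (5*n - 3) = 5*n^3 + 37*n^2 - 19*n - 3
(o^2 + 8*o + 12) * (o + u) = o^3 + o^2*u + 8*o^2 + 8*o*u + 12*o + 12*u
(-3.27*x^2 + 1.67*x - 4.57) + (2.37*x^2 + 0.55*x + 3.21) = -0.9*x^2 + 2.22*x - 1.36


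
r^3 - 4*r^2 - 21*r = r*(r - 7)*(r + 3)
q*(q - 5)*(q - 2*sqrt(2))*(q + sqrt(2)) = q^4 - 5*q^3 - sqrt(2)*q^3 - 4*q^2 + 5*sqrt(2)*q^2 + 20*q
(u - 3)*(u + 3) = u^2 - 9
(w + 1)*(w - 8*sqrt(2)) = w^2 - 8*sqrt(2)*w + w - 8*sqrt(2)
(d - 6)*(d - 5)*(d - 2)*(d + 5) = d^4 - 8*d^3 - 13*d^2 + 200*d - 300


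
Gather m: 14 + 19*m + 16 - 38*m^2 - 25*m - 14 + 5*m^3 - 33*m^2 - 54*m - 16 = 5*m^3 - 71*m^2 - 60*m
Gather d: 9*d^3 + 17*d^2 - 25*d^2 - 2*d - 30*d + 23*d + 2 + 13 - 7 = 9*d^3 - 8*d^2 - 9*d + 8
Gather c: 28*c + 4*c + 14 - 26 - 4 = 32*c - 16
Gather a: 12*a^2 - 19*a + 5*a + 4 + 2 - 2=12*a^2 - 14*a + 4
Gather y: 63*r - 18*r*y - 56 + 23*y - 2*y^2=63*r - 2*y^2 + y*(23 - 18*r) - 56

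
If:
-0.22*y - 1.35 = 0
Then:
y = -6.14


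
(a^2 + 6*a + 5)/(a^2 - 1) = (a + 5)/(a - 1)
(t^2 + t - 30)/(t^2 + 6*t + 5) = (t^2 + t - 30)/(t^2 + 6*t + 5)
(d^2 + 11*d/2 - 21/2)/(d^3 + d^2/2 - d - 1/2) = (2*d^2 + 11*d - 21)/(2*d^3 + d^2 - 2*d - 1)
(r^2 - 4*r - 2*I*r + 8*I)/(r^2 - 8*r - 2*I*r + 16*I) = (r - 4)/(r - 8)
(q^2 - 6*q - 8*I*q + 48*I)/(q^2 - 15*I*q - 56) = (q - 6)/(q - 7*I)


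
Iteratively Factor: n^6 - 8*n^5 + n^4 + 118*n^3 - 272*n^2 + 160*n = (n + 4)*(n^5 - 12*n^4 + 49*n^3 - 78*n^2 + 40*n) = n*(n + 4)*(n^4 - 12*n^3 + 49*n^2 - 78*n + 40) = n*(n - 5)*(n + 4)*(n^3 - 7*n^2 + 14*n - 8) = n*(n - 5)*(n - 4)*(n + 4)*(n^2 - 3*n + 2) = n*(n - 5)*(n - 4)*(n - 1)*(n + 4)*(n - 2)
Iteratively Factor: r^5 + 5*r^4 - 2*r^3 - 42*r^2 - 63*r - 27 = (r + 3)*(r^4 + 2*r^3 - 8*r^2 - 18*r - 9) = (r + 1)*(r + 3)*(r^3 + r^2 - 9*r - 9) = (r + 1)*(r + 3)^2*(r^2 - 2*r - 3) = (r - 3)*(r + 1)*(r + 3)^2*(r + 1)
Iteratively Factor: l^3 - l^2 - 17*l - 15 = (l + 1)*(l^2 - 2*l - 15) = (l - 5)*(l + 1)*(l + 3)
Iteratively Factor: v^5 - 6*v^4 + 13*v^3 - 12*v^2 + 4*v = (v - 2)*(v^4 - 4*v^3 + 5*v^2 - 2*v) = (v - 2)*(v - 1)*(v^3 - 3*v^2 + 2*v) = (v - 2)^2*(v - 1)*(v^2 - v) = v*(v - 2)^2*(v - 1)*(v - 1)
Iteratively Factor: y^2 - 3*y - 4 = (y + 1)*(y - 4)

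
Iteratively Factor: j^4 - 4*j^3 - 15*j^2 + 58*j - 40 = (j + 4)*(j^3 - 8*j^2 + 17*j - 10) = (j - 1)*(j + 4)*(j^2 - 7*j + 10) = (j - 2)*(j - 1)*(j + 4)*(j - 5)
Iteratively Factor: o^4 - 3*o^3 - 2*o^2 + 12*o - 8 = (o + 2)*(o^3 - 5*o^2 + 8*o - 4) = (o - 2)*(o + 2)*(o^2 - 3*o + 2) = (o - 2)^2*(o + 2)*(o - 1)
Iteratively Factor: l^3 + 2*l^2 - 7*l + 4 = (l + 4)*(l^2 - 2*l + 1) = (l - 1)*(l + 4)*(l - 1)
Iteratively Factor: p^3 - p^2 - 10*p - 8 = (p - 4)*(p^2 + 3*p + 2) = (p - 4)*(p + 1)*(p + 2)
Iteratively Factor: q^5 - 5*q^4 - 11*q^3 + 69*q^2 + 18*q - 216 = (q + 2)*(q^4 - 7*q^3 + 3*q^2 + 63*q - 108) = (q + 2)*(q + 3)*(q^3 - 10*q^2 + 33*q - 36) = (q - 4)*(q + 2)*(q + 3)*(q^2 - 6*q + 9) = (q - 4)*(q - 3)*(q + 2)*(q + 3)*(q - 3)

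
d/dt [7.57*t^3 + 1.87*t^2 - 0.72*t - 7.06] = 22.71*t^2 + 3.74*t - 0.72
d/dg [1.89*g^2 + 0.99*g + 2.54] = 3.78*g + 0.99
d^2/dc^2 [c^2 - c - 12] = 2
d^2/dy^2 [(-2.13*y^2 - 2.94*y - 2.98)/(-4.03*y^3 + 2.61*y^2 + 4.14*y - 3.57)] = (69.186234*y^6 + 286.489476*y^5 + 608.455848*y^4 - 838.408626*y^3 - 565.00983*y^2 + 100.323432*y + 298.884006)/(65.450827*y^9 - 127.166247*y^8 - 119.353689*y^7 + 417.43503*y^6 - 102.690504*y^5 - 418.621041*y^4 + 314.579565*y^3 + 83.772549*y^2 - 158.291658*y + 45.499293)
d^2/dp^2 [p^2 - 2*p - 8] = 2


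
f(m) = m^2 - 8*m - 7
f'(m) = 2*m - 8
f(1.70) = -17.71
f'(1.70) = -4.60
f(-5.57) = 68.58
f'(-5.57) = -19.14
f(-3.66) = 35.68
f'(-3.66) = -15.32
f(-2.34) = 17.20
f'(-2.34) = -12.68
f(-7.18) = 101.99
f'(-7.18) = -22.36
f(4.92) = -22.15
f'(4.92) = 1.84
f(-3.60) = 34.76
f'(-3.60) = -15.20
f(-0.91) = 1.11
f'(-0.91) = -9.82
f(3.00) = -22.00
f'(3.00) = -2.00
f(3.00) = -22.00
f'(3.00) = -2.00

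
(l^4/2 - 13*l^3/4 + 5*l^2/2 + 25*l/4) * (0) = 0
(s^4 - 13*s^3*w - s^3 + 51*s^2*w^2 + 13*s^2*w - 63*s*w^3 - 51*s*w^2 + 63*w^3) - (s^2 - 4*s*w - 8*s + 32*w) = s^4 - 13*s^3*w - s^3 + 51*s^2*w^2 + 13*s^2*w - s^2 - 63*s*w^3 - 51*s*w^2 + 4*s*w + 8*s + 63*w^3 - 32*w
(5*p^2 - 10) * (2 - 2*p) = -10*p^3 + 10*p^2 + 20*p - 20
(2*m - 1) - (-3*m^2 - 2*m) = 3*m^2 + 4*m - 1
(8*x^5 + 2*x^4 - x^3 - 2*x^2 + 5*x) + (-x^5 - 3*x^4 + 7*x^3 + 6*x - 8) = 7*x^5 - x^4 + 6*x^3 - 2*x^2 + 11*x - 8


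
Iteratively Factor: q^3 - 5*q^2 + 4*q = (q)*(q^2 - 5*q + 4) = q*(q - 1)*(q - 4)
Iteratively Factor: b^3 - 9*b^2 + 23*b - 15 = (b - 1)*(b^2 - 8*b + 15) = (b - 5)*(b - 1)*(b - 3)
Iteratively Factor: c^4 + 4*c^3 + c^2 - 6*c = (c + 3)*(c^3 + c^2 - 2*c) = (c - 1)*(c + 3)*(c^2 + 2*c) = c*(c - 1)*(c + 3)*(c + 2)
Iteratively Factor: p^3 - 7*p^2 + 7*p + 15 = (p - 3)*(p^2 - 4*p - 5) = (p - 3)*(p + 1)*(p - 5)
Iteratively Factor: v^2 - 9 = (v + 3)*(v - 3)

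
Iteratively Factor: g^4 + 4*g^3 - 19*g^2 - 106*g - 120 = (g + 2)*(g^3 + 2*g^2 - 23*g - 60) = (g + 2)*(g + 3)*(g^2 - g - 20) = (g + 2)*(g + 3)*(g + 4)*(g - 5)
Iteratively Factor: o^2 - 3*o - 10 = (o - 5)*(o + 2)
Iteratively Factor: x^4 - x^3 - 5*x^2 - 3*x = (x)*(x^3 - x^2 - 5*x - 3) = x*(x - 3)*(x^2 + 2*x + 1) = x*(x - 3)*(x + 1)*(x + 1)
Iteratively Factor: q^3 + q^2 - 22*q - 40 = (q + 4)*(q^2 - 3*q - 10) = (q + 2)*(q + 4)*(q - 5)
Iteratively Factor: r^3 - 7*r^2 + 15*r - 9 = (r - 3)*(r^2 - 4*r + 3) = (r - 3)^2*(r - 1)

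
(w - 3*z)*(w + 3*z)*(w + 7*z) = w^3 + 7*w^2*z - 9*w*z^2 - 63*z^3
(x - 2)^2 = x^2 - 4*x + 4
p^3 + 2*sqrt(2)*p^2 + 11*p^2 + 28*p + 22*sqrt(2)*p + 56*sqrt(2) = (p + 4)*(p + 7)*(p + 2*sqrt(2))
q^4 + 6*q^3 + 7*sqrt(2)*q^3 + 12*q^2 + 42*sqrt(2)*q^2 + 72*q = q*(q + 6)*(q + sqrt(2))*(q + 6*sqrt(2))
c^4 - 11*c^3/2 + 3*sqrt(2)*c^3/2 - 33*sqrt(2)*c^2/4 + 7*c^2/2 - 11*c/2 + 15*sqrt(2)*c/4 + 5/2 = (c - 5)*(c - 1/2)*(c + sqrt(2)/2)*(c + sqrt(2))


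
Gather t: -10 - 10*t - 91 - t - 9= -11*t - 110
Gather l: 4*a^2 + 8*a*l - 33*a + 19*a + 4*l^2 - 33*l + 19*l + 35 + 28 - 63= 4*a^2 - 14*a + 4*l^2 + l*(8*a - 14)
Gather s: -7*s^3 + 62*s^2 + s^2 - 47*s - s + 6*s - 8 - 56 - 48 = -7*s^3 + 63*s^2 - 42*s - 112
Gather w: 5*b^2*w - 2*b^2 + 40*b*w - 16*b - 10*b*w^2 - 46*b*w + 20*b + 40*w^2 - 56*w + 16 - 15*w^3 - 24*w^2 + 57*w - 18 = -2*b^2 + 4*b - 15*w^3 + w^2*(16 - 10*b) + w*(5*b^2 - 6*b + 1) - 2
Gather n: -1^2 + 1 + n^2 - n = n^2 - n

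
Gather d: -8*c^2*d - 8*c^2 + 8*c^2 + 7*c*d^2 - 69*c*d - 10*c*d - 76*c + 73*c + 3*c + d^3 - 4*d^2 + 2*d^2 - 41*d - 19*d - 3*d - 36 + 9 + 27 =d^3 + d^2*(7*c - 2) + d*(-8*c^2 - 79*c - 63)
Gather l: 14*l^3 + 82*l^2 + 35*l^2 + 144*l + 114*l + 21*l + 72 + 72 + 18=14*l^3 + 117*l^2 + 279*l + 162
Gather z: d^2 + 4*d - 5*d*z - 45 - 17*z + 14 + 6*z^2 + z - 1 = d^2 + 4*d + 6*z^2 + z*(-5*d - 16) - 32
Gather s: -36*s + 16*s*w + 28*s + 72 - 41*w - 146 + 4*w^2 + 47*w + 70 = s*(16*w - 8) + 4*w^2 + 6*w - 4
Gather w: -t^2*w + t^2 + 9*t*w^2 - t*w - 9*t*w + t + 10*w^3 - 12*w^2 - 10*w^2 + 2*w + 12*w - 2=t^2 + t + 10*w^3 + w^2*(9*t - 22) + w*(-t^2 - 10*t + 14) - 2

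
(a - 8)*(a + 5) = a^2 - 3*a - 40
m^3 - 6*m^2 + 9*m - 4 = (m - 4)*(m - 1)^2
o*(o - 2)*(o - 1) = o^3 - 3*o^2 + 2*o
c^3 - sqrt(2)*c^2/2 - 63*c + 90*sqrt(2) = (c - 5*sqrt(2))*(c - 3*sqrt(2)/2)*(c + 6*sqrt(2))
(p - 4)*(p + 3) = p^2 - p - 12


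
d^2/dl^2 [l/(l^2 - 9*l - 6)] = 2*(-l*(2*l - 9)^2 + 3*(3 - l)*(-l^2 + 9*l + 6))/(-l^2 + 9*l + 6)^3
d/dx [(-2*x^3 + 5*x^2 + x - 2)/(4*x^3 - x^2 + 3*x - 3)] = (-18*x^4 - 20*x^3 + 58*x^2 - 34*x + 3)/(16*x^6 - 8*x^5 + 25*x^4 - 30*x^3 + 15*x^2 - 18*x + 9)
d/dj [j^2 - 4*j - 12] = 2*j - 4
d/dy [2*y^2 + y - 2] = 4*y + 1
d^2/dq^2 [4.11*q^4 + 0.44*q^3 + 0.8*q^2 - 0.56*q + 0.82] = 49.32*q^2 + 2.64*q + 1.6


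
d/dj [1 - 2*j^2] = -4*j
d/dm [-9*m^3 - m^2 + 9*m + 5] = -27*m^2 - 2*m + 9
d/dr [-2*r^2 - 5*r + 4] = -4*r - 5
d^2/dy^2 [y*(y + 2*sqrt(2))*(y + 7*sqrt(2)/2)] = 6*y + 11*sqrt(2)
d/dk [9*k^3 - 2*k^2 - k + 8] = 27*k^2 - 4*k - 1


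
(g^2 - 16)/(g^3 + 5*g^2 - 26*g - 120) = (g - 4)/(g^2 + g - 30)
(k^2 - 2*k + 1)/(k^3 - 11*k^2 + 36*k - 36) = (k^2 - 2*k + 1)/(k^3 - 11*k^2 + 36*k - 36)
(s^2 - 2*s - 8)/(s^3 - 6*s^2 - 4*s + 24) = (s - 4)/(s^2 - 8*s + 12)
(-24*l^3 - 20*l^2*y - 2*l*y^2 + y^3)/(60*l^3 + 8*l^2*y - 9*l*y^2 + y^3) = (2*l + y)/(-5*l + y)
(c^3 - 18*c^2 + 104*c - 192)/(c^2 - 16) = (c^2 - 14*c + 48)/(c + 4)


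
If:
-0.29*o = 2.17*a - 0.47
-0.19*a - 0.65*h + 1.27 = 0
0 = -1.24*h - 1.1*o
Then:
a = 0.49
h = 1.81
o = -2.04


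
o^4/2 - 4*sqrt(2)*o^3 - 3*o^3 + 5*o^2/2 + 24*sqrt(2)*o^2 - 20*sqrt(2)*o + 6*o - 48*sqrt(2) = (o/2 + 1/2)*(o - 4)*(o - 3)*(o - 8*sqrt(2))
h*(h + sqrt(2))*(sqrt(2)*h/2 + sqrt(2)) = sqrt(2)*h^3/2 + h^2 + sqrt(2)*h^2 + 2*h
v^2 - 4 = (v - 2)*(v + 2)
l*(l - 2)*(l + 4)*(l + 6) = l^4 + 8*l^3 + 4*l^2 - 48*l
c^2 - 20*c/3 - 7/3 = (c - 7)*(c + 1/3)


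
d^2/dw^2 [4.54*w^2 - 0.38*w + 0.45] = 9.08000000000000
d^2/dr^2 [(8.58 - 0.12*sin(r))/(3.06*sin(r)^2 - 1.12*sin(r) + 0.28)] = (1.123632*sin(r)^5 - 320.947488*sin(r)^4 + 85.351968*sin(r)^3 + 500.718384*sin(r)^2 - 178.49664*sin(r) + 6.74755200000001)/(3.06*sin(r)^2 - 1.12*sin(r) + 0.28)^3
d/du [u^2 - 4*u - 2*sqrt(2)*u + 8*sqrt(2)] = 2*u - 4 - 2*sqrt(2)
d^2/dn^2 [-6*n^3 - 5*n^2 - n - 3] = -36*n - 10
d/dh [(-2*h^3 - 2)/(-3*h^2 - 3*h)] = 2/3 - 2/(3*h^2)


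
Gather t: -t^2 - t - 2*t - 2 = -t^2 - 3*t - 2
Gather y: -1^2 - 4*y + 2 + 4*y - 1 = 0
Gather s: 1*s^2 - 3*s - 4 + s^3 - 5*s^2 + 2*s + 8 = s^3 - 4*s^2 - s + 4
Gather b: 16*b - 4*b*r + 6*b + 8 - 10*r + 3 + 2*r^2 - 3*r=b*(22 - 4*r) + 2*r^2 - 13*r + 11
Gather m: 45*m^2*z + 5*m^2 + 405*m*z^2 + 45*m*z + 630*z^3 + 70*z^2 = m^2*(45*z + 5) + m*(405*z^2 + 45*z) + 630*z^3 + 70*z^2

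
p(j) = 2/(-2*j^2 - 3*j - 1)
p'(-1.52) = -5.47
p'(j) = 2*(4*j + 3)/(-2*j^2 - 3*j - 1)^2 = 2*(4*j + 3)/(2*j^2 + 3*j + 1)^2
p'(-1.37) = -11.97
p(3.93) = -0.05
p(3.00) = -0.07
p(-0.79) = 16.42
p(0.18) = -1.25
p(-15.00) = 0.00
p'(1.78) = 0.13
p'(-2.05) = -0.98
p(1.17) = -0.28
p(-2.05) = -0.61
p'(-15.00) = 0.00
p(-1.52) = -1.89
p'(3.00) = 0.04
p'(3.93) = 0.02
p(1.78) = -0.16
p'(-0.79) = -21.57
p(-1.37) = -3.11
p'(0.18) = 2.89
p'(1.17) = 0.29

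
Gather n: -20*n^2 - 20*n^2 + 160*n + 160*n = -40*n^2 + 320*n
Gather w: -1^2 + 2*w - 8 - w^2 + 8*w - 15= -w^2 + 10*w - 24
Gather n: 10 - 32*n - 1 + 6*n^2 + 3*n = 6*n^2 - 29*n + 9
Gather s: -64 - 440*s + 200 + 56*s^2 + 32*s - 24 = 56*s^2 - 408*s + 112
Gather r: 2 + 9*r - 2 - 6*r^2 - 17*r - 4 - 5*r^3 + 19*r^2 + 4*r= -5*r^3 + 13*r^2 - 4*r - 4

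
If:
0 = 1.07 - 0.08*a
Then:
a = 13.38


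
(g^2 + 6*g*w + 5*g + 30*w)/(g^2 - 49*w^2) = (g^2 + 6*g*w + 5*g + 30*w)/(g^2 - 49*w^2)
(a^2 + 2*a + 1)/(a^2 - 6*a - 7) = (a + 1)/(a - 7)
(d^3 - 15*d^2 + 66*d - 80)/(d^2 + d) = (d^3 - 15*d^2 + 66*d - 80)/(d*(d + 1))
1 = 1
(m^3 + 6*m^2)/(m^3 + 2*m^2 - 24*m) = m/(m - 4)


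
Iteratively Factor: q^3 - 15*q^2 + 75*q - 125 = (q - 5)*(q^2 - 10*q + 25) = (q - 5)^2*(q - 5)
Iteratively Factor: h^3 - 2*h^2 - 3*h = (h)*(h^2 - 2*h - 3) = h*(h + 1)*(h - 3)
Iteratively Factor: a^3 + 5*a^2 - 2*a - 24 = (a + 3)*(a^2 + 2*a - 8) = (a - 2)*(a + 3)*(a + 4)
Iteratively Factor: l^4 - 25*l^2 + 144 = (l + 3)*(l^3 - 3*l^2 - 16*l + 48) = (l - 3)*(l + 3)*(l^2 - 16) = (l - 3)*(l + 3)*(l + 4)*(l - 4)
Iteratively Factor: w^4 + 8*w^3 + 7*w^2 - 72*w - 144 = (w + 4)*(w^3 + 4*w^2 - 9*w - 36) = (w + 4)^2*(w^2 - 9) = (w - 3)*(w + 4)^2*(w + 3)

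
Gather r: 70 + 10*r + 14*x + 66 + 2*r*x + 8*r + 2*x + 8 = r*(2*x + 18) + 16*x + 144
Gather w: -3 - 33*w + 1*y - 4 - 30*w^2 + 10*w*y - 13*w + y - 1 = -30*w^2 + w*(10*y - 46) + 2*y - 8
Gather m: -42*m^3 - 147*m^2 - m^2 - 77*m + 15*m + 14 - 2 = -42*m^3 - 148*m^2 - 62*m + 12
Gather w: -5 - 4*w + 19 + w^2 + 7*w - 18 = w^2 + 3*w - 4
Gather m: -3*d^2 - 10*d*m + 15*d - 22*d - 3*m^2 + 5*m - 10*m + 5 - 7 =-3*d^2 - 7*d - 3*m^2 + m*(-10*d - 5) - 2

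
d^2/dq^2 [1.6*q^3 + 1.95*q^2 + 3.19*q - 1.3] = 9.6*q + 3.9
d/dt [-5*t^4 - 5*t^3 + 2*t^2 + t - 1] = -20*t^3 - 15*t^2 + 4*t + 1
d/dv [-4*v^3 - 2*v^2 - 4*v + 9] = -12*v^2 - 4*v - 4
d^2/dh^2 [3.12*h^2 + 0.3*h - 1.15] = 6.24000000000000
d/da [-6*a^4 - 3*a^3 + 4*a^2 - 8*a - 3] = -24*a^3 - 9*a^2 + 8*a - 8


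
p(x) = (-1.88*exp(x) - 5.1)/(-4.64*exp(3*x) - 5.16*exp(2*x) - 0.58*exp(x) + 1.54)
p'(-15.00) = 0.00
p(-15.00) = -3.31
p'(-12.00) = 0.00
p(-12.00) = -3.31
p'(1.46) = -0.06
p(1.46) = 0.03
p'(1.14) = -0.13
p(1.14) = 0.06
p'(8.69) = -0.00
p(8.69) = 0.00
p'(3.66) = -0.00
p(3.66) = 0.00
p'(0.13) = -1.39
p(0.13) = 0.57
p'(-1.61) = -2.83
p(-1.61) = -4.64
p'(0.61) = -0.42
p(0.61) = 0.19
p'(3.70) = -0.00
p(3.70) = 0.00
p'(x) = (-1.88*exp(x) - 5.1)*(13.92*exp(3*x) + 10.32*exp(2*x) + 0.58*exp(x))/(-4.64*exp(3*x) - 5.16*exp(2*x) - 0.58*exp(x) + 1.54)^2 - 1.88*exp(x)/(-4.64*exp(3*x) - 5.16*exp(2*x) - 0.58*exp(x) + 1.54)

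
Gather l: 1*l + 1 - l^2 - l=1 - l^2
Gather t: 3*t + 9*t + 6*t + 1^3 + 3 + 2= 18*t + 6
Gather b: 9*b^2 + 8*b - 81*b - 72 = 9*b^2 - 73*b - 72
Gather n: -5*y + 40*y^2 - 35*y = 40*y^2 - 40*y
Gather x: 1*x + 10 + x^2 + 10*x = x^2 + 11*x + 10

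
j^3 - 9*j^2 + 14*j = j*(j - 7)*(j - 2)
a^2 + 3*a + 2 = (a + 1)*(a + 2)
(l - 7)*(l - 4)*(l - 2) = l^3 - 13*l^2 + 50*l - 56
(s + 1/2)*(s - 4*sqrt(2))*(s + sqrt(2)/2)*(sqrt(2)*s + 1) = sqrt(2)*s^4 - 6*s^3 + sqrt(2)*s^3/2 - 15*sqrt(2)*s^2/2 - 3*s^2 - 15*sqrt(2)*s/4 - 4*s - 2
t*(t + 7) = t^2 + 7*t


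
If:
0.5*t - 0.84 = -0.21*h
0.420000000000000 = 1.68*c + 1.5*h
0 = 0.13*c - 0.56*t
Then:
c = -6.56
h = 7.62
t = -1.52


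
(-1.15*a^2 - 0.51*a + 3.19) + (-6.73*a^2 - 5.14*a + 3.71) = -7.88*a^2 - 5.65*a + 6.9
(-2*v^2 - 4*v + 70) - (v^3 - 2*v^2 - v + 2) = -v^3 - 3*v + 68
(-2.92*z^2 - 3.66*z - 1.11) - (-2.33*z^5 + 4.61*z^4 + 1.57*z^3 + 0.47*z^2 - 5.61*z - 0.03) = 2.33*z^5 - 4.61*z^4 - 1.57*z^3 - 3.39*z^2 + 1.95*z - 1.08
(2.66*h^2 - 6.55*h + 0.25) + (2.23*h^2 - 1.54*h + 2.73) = 4.89*h^2 - 8.09*h + 2.98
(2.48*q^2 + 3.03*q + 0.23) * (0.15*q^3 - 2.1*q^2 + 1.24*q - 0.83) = 0.372*q^5 - 4.7535*q^4 - 3.2533*q^3 + 1.2158*q^2 - 2.2297*q - 0.1909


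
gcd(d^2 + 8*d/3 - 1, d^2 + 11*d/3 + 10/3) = 1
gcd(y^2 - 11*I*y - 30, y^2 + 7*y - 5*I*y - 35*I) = y - 5*I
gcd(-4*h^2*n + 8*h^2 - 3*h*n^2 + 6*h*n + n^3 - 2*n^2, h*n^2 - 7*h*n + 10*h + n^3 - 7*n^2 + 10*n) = h*n - 2*h + n^2 - 2*n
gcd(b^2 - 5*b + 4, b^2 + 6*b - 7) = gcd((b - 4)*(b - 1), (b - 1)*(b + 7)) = b - 1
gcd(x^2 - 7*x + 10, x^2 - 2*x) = x - 2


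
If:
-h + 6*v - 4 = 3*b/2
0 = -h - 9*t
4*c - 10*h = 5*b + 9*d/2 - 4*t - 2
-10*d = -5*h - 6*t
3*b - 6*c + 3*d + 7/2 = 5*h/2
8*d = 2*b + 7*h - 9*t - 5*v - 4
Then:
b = -174368/2601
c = -375067/10404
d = 1950/289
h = 4500/289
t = -500/289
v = -35108/2601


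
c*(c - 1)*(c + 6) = c^3 + 5*c^2 - 6*c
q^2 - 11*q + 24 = (q - 8)*(q - 3)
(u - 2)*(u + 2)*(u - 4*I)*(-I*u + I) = -I*u^4 - 4*u^3 + I*u^3 + 4*u^2 + 4*I*u^2 + 16*u - 4*I*u - 16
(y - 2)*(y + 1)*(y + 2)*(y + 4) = y^4 + 5*y^3 - 20*y - 16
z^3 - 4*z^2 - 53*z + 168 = (z - 8)*(z - 3)*(z + 7)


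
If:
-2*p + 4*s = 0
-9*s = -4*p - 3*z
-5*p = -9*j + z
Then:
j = 31*z/9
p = 6*z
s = 3*z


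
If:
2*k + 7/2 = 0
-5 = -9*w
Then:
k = -7/4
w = 5/9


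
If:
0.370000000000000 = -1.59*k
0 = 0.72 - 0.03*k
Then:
No Solution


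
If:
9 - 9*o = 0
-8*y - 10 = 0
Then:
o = 1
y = -5/4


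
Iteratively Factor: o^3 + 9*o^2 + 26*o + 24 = (o + 4)*(o^2 + 5*o + 6) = (o + 2)*(o + 4)*(o + 3)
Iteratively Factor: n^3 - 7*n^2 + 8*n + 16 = (n + 1)*(n^2 - 8*n + 16) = (n - 4)*(n + 1)*(n - 4)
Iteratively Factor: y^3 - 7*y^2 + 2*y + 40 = (y + 2)*(y^2 - 9*y + 20) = (y - 5)*(y + 2)*(y - 4)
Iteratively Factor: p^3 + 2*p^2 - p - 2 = (p - 1)*(p^2 + 3*p + 2) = (p - 1)*(p + 1)*(p + 2)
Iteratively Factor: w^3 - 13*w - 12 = (w + 3)*(w^2 - 3*w - 4) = (w + 1)*(w + 3)*(w - 4)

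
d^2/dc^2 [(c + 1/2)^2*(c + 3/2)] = 6*c + 5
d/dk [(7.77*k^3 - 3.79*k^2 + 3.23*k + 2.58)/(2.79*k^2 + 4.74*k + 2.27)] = (21.6783*k^4 + 73.6596*k^3 + 25.9374*k^2 - 31.603*k - 4.8971)/(7.7841*k^4 + 26.4492*k^3 + 35.1342*k^2 + 21.5196*k + 5.1529)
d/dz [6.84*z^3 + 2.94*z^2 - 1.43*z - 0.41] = 20.52*z^2 + 5.88*z - 1.43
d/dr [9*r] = 9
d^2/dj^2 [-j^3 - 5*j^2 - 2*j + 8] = -6*j - 10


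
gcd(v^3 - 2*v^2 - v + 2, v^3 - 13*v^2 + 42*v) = 1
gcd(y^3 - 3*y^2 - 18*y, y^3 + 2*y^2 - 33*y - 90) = y^2 - 3*y - 18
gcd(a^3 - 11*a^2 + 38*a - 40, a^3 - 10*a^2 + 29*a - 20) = a^2 - 9*a + 20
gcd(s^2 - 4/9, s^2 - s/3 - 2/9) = s - 2/3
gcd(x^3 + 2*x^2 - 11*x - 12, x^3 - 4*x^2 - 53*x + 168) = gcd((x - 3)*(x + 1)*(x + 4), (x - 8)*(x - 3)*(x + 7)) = x - 3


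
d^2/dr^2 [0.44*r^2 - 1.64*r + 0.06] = 0.880000000000000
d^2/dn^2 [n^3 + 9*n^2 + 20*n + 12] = 6*n + 18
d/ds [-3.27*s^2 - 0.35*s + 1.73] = -6.54*s - 0.35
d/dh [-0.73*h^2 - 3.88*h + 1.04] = -1.46*h - 3.88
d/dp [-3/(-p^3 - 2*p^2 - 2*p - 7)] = 3*(-3*p^2 - 4*p - 2)/(p^3 + 2*p^2 + 2*p + 7)^2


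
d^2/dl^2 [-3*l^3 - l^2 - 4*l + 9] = -18*l - 2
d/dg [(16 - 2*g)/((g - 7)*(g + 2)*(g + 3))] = 4*(g^3 - 13*g^2 + 16*g + 137)/(g^6 - 4*g^5 - 54*g^4 + 32*g^3 + 1009*g^2 + 2436*g + 1764)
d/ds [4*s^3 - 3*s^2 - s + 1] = 12*s^2 - 6*s - 1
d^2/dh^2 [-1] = 0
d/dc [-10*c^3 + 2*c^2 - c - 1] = -30*c^2 + 4*c - 1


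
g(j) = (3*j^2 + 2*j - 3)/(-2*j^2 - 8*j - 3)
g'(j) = (4*j + 8)*(3*j^2 + 2*j - 3)/(-2*j^2 - 8*j - 3)^2 + (6*j + 2)/(-2*j^2 - 8*j - 3)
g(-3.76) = -26.68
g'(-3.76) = -139.97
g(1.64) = -0.39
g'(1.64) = -0.29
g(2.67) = -0.61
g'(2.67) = -0.17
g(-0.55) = -4.02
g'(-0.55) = -30.93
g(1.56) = -0.36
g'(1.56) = -0.30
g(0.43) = 0.23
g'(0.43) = -1.00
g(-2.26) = 1.60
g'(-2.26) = -2.72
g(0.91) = -0.11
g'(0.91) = -0.52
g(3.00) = -0.67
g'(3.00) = -0.15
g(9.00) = -1.09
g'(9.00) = -0.03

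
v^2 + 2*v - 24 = (v - 4)*(v + 6)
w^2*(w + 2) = w^3 + 2*w^2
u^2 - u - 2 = (u - 2)*(u + 1)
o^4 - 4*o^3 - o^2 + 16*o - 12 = (o - 3)*(o - 2)*(o - 1)*(o + 2)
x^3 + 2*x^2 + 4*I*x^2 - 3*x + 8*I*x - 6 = (x + 2)*(x + I)*(x + 3*I)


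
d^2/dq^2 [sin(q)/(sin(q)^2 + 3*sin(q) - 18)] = (-sin(q)^5 + 3*sin(q)^4 - 106*sin(q)^3 - 54*sin(q)^2 - 216*sin(q) + 108)/((sin(q) - 3)^3*(sin(q) + 6)^3)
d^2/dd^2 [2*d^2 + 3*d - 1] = 4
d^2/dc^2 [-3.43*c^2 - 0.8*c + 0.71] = -6.86000000000000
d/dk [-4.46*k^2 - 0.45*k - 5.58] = -8.92*k - 0.45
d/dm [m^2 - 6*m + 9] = 2*m - 6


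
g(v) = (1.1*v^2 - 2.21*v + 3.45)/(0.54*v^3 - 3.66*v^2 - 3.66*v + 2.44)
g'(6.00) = -0.58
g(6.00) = -0.86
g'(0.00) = 1.22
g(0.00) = 1.41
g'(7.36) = -27.22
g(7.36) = -6.26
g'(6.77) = -2.17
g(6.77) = -1.73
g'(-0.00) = 1.22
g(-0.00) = 1.41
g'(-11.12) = -0.01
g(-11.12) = -0.14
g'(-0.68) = -2.41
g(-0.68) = 1.78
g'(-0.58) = -1.63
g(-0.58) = 1.58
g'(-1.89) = -2.54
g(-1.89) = -1.57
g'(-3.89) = -0.13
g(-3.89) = -0.41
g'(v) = (2.2*v - 2.21)/(0.54*v^3 - 3.66*v^2 - 3.66*v + 2.44) + (-1.62*v^2 + 7.32*v + 3.66)*(1.1*v^2 - 2.21*v + 3.45)/(0.54*v^3 - 3.66*v^2 - 3.66*v + 2.44)^2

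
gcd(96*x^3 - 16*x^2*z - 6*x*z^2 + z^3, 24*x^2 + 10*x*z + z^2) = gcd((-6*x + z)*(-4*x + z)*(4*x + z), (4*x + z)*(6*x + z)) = 4*x + z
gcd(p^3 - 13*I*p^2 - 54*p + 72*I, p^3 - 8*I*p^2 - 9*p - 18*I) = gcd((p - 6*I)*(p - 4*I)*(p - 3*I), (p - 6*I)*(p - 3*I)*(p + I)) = p^2 - 9*I*p - 18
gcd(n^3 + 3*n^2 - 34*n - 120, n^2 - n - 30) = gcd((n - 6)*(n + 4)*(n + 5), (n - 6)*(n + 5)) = n^2 - n - 30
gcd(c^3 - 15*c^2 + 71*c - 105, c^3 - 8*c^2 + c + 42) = c^2 - 10*c + 21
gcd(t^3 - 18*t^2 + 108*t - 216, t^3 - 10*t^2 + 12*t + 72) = t^2 - 12*t + 36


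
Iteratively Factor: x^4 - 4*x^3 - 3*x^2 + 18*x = (x)*(x^3 - 4*x^2 - 3*x + 18) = x*(x - 3)*(x^2 - x - 6) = x*(x - 3)^2*(x + 2)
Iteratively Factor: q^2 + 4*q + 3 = (q + 3)*(q + 1)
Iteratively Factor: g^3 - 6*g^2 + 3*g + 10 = (g + 1)*(g^2 - 7*g + 10) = (g - 5)*(g + 1)*(g - 2)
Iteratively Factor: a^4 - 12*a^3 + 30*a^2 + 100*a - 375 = (a - 5)*(a^3 - 7*a^2 - 5*a + 75) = (a - 5)*(a + 3)*(a^2 - 10*a + 25) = (a - 5)^2*(a + 3)*(a - 5)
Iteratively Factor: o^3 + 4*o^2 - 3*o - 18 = (o + 3)*(o^2 + o - 6) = (o + 3)^2*(o - 2)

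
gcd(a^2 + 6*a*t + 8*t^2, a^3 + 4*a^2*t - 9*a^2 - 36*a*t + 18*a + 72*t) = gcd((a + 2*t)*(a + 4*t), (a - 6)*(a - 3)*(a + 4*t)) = a + 4*t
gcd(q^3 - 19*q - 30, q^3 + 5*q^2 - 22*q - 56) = q + 2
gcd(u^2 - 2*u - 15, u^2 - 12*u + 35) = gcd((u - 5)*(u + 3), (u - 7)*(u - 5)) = u - 5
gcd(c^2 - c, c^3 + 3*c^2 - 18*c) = c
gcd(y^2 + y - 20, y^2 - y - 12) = y - 4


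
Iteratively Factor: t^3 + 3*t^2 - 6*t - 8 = (t + 1)*(t^2 + 2*t - 8) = (t - 2)*(t + 1)*(t + 4)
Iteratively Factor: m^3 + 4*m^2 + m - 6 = (m + 3)*(m^2 + m - 2) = (m + 2)*(m + 3)*(m - 1)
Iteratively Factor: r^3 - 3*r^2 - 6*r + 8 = (r - 1)*(r^2 - 2*r - 8) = (r - 4)*(r - 1)*(r + 2)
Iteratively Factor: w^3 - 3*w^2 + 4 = (w + 1)*(w^2 - 4*w + 4) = (w - 2)*(w + 1)*(w - 2)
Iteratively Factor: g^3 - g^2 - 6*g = (g + 2)*(g^2 - 3*g) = g*(g + 2)*(g - 3)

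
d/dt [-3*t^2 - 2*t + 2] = -6*t - 2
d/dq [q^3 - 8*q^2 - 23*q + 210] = 3*q^2 - 16*q - 23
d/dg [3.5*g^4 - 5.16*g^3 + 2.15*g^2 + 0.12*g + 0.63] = 14.0*g^3 - 15.48*g^2 + 4.3*g + 0.12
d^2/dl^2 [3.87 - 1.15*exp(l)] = -1.15*exp(l)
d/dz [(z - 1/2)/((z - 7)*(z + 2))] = (-z^2 + z - 33/2)/(z^4 - 10*z^3 - 3*z^2 + 140*z + 196)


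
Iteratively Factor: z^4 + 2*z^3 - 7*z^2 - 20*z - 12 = (z + 1)*(z^3 + z^2 - 8*z - 12) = (z + 1)*(z + 2)*(z^2 - z - 6) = (z - 3)*(z + 1)*(z + 2)*(z + 2)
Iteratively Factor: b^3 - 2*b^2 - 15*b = (b + 3)*(b^2 - 5*b) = b*(b + 3)*(b - 5)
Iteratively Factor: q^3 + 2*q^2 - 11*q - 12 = (q + 4)*(q^2 - 2*q - 3) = (q - 3)*(q + 4)*(q + 1)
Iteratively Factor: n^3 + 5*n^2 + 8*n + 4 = (n + 2)*(n^2 + 3*n + 2) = (n + 1)*(n + 2)*(n + 2)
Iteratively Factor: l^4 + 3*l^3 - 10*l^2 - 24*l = (l - 3)*(l^3 + 6*l^2 + 8*l) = (l - 3)*(l + 2)*(l^2 + 4*l) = (l - 3)*(l + 2)*(l + 4)*(l)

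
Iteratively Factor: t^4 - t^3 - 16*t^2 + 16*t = (t)*(t^3 - t^2 - 16*t + 16) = t*(t - 1)*(t^2 - 16) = t*(t - 1)*(t + 4)*(t - 4)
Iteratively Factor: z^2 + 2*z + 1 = (z + 1)*(z + 1)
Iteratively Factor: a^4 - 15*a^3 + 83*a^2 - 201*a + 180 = (a - 5)*(a^3 - 10*a^2 + 33*a - 36) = (a - 5)*(a - 3)*(a^2 - 7*a + 12) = (a - 5)*(a - 4)*(a - 3)*(a - 3)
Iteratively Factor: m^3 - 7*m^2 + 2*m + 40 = (m + 2)*(m^2 - 9*m + 20) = (m - 5)*(m + 2)*(m - 4)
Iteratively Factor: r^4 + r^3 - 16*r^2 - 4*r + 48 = (r - 2)*(r^3 + 3*r^2 - 10*r - 24) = (r - 3)*(r - 2)*(r^2 + 6*r + 8) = (r - 3)*(r - 2)*(r + 2)*(r + 4)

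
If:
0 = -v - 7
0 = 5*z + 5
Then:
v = -7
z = -1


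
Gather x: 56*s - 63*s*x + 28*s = -63*s*x + 84*s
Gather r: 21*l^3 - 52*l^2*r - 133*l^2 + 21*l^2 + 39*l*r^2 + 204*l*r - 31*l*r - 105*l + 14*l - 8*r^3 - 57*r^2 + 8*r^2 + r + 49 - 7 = 21*l^3 - 112*l^2 - 91*l - 8*r^3 + r^2*(39*l - 49) + r*(-52*l^2 + 173*l + 1) + 42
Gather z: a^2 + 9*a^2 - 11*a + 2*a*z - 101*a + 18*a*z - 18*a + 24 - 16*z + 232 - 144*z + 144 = 10*a^2 - 130*a + z*(20*a - 160) + 400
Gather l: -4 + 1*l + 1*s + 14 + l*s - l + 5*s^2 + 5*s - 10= l*s + 5*s^2 + 6*s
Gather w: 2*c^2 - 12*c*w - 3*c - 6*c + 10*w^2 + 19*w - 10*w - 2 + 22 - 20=2*c^2 - 9*c + 10*w^2 + w*(9 - 12*c)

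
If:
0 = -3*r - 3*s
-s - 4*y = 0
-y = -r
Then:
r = 0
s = 0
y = 0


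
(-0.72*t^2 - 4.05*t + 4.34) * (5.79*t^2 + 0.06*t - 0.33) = -4.1688*t^4 - 23.4927*t^3 + 25.1232*t^2 + 1.5969*t - 1.4322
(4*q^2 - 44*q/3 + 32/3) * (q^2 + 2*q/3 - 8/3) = 4*q^4 - 12*q^3 - 88*q^2/9 + 416*q/9 - 256/9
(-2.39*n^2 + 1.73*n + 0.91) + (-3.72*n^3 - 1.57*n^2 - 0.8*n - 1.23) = -3.72*n^3 - 3.96*n^2 + 0.93*n - 0.32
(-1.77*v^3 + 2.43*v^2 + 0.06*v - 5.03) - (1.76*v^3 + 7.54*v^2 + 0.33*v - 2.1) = -3.53*v^3 - 5.11*v^2 - 0.27*v - 2.93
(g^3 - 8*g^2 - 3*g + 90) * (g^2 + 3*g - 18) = g^5 - 5*g^4 - 45*g^3 + 225*g^2 + 324*g - 1620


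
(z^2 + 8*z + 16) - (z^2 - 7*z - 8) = 15*z + 24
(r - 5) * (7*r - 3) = 7*r^2 - 38*r + 15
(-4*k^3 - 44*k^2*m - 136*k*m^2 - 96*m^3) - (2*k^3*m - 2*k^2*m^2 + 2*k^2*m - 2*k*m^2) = -2*k^3*m - 4*k^3 + 2*k^2*m^2 - 46*k^2*m - 134*k*m^2 - 96*m^3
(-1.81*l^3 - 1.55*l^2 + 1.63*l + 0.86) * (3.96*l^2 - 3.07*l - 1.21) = -7.1676*l^5 - 0.5813*l^4 + 13.4034*l^3 + 0.277*l^2 - 4.6125*l - 1.0406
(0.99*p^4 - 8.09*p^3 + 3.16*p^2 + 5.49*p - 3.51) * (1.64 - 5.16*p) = -5.1084*p^5 + 43.368*p^4 - 29.5732*p^3 - 23.146*p^2 + 27.1152*p - 5.7564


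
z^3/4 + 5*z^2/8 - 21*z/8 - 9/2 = (z/4 + 1)*(z - 3)*(z + 3/2)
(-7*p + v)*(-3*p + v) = 21*p^2 - 10*p*v + v^2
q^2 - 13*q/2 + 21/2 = (q - 7/2)*(q - 3)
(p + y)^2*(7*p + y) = 7*p^3 + 15*p^2*y + 9*p*y^2 + y^3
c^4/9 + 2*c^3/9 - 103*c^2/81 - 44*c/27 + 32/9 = (c/3 + 1)^2*(c - 8/3)*(c - 4/3)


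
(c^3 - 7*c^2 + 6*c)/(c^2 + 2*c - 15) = c*(c^2 - 7*c + 6)/(c^2 + 2*c - 15)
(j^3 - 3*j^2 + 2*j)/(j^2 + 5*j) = (j^2 - 3*j + 2)/(j + 5)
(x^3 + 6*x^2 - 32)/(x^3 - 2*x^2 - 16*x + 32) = (x + 4)/(x - 4)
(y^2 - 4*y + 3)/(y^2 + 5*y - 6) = (y - 3)/(y + 6)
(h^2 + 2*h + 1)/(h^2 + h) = (h + 1)/h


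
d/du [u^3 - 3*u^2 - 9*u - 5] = 3*u^2 - 6*u - 9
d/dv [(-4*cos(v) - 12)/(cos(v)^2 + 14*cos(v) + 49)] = 4*(1 - cos(v))*sin(v)/(cos(v) + 7)^3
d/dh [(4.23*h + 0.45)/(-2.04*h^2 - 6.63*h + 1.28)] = (8.6292*h^2 + 1.836*h + 8.3979)/(4.1616*h^4 + 27.0504*h^3 + 38.7345*h^2 - 16.9728*h + 1.6384)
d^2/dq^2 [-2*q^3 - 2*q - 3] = -12*q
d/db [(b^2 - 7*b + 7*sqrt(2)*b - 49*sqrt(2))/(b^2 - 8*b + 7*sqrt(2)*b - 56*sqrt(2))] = -1/(b^2 - 16*b + 64)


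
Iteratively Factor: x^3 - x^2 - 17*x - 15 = (x + 3)*(x^2 - 4*x - 5) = (x + 1)*(x + 3)*(x - 5)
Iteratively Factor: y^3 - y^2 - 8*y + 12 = (y + 3)*(y^2 - 4*y + 4) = (y - 2)*(y + 3)*(y - 2)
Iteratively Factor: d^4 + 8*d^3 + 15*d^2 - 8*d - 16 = (d + 4)*(d^3 + 4*d^2 - d - 4) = (d - 1)*(d + 4)*(d^2 + 5*d + 4) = (d - 1)*(d + 1)*(d + 4)*(d + 4)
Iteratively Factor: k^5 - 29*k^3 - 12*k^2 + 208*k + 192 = (k + 1)*(k^4 - k^3 - 28*k^2 + 16*k + 192) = (k - 4)*(k + 1)*(k^3 + 3*k^2 - 16*k - 48) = (k - 4)*(k + 1)*(k + 3)*(k^2 - 16) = (k - 4)^2*(k + 1)*(k + 3)*(k + 4)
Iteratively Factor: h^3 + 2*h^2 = (h)*(h^2 + 2*h) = h*(h + 2)*(h)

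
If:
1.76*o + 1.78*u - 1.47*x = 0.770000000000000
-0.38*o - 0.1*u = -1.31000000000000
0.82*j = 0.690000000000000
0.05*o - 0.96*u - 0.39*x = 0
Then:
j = 0.84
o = 3.69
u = -0.93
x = 2.77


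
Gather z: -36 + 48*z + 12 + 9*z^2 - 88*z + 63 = 9*z^2 - 40*z + 39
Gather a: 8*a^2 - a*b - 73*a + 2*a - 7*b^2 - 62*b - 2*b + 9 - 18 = 8*a^2 + a*(-b - 71) - 7*b^2 - 64*b - 9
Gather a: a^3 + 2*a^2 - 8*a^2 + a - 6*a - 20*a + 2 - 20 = a^3 - 6*a^2 - 25*a - 18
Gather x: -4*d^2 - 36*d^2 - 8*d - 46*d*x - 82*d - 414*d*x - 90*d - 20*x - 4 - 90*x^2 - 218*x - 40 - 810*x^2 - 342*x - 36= -40*d^2 - 180*d - 900*x^2 + x*(-460*d - 580) - 80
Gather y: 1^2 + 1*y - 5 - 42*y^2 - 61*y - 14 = -42*y^2 - 60*y - 18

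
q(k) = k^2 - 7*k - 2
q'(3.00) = -1.00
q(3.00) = -14.00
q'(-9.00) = -25.00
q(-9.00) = 142.00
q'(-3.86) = -14.72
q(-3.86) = 39.92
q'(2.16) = -2.68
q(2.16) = -12.45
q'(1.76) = -3.48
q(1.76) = -11.22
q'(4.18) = 1.36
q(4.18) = -13.79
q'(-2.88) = -12.76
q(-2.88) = 26.45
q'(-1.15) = -9.30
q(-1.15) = 7.37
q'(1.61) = -3.78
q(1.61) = -10.68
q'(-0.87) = -8.74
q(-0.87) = 4.85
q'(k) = 2*k - 7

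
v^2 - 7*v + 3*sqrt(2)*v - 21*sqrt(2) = (v - 7)*(v + 3*sqrt(2))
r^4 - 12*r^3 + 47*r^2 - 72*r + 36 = (r - 6)*(r - 3)*(r - 2)*(r - 1)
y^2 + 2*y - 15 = (y - 3)*(y + 5)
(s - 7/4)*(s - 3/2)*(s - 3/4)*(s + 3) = s^4 - s^3 - 111*s^2/16 + 423*s/32 - 189/32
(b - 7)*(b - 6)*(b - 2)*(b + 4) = b^4 - 11*b^3 + 8*b^2 + 188*b - 336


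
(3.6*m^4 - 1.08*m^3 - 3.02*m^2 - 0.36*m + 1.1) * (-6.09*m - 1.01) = -21.924*m^5 + 2.9412*m^4 + 19.4826*m^3 + 5.2426*m^2 - 6.3354*m - 1.111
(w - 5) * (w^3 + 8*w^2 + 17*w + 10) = w^4 + 3*w^3 - 23*w^2 - 75*w - 50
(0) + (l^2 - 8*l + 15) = l^2 - 8*l + 15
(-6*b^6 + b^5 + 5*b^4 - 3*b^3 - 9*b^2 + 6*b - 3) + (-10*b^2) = -6*b^6 + b^5 + 5*b^4 - 3*b^3 - 19*b^2 + 6*b - 3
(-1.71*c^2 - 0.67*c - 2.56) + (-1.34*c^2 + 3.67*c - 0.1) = -3.05*c^2 + 3.0*c - 2.66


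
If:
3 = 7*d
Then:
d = 3/7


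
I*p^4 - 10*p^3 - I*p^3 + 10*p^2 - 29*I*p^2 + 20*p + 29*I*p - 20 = (p + I)*(p + 4*I)*(p + 5*I)*(I*p - I)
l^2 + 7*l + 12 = (l + 3)*(l + 4)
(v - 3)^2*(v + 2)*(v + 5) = v^4 + v^3 - 23*v^2 + 3*v + 90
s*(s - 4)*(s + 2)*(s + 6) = s^4 + 4*s^3 - 20*s^2 - 48*s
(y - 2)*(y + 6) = y^2 + 4*y - 12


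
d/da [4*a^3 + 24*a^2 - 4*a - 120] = 12*a^2 + 48*a - 4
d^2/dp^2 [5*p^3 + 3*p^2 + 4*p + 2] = 30*p + 6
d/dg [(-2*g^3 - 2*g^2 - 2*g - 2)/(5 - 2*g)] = 2*(4*g^3 - 13*g^2 - 10*g - 7)/(4*g^2 - 20*g + 25)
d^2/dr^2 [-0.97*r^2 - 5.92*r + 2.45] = -1.94000000000000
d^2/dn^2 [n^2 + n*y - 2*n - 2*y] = 2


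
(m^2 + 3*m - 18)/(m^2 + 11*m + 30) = (m - 3)/(m + 5)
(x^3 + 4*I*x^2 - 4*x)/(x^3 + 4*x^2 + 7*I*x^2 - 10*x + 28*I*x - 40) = x*(x + 2*I)/(x^2 + x*(4 + 5*I) + 20*I)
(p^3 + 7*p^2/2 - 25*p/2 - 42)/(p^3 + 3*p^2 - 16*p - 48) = (p - 7/2)/(p - 4)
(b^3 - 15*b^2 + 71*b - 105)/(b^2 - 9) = (b^2 - 12*b + 35)/(b + 3)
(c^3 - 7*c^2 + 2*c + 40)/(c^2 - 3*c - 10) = c - 4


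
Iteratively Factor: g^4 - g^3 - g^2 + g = (g - 1)*(g^3 - g) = (g - 1)^2*(g^2 + g) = (g - 1)^2*(g + 1)*(g)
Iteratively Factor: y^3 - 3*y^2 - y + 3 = (y + 1)*(y^2 - 4*y + 3) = (y - 1)*(y + 1)*(y - 3)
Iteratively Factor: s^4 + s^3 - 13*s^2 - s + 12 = (s - 3)*(s^3 + 4*s^2 - s - 4) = (s - 3)*(s + 4)*(s^2 - 1) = (s - 3)*(s - 1)*(s + 4)*(s + 1)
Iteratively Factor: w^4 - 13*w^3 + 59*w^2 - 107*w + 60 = (w - 1)*(w^3 - 12*w^2 + 47*w - 60) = (w - 3)*(w - 1)*(w^2 - 9*w + 20) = (w - 4)*(w - 3)*(w - 1)*(w - 5)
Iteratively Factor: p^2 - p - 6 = (p + 2)*(p - 3)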